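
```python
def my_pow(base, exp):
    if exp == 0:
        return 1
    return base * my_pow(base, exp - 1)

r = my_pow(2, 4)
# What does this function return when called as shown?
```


my_pow(2, 4)
= 2 * my_pow(2, 3)
= 2 * 2 * my_pow(2, 2)
= 2 * 2 * 2 * my_pow(2, 1)
= 2 * 2 * 2 * 2 * my_pow(2, 0)
= 2 * 2 * 2 * 2 * 1
= 16


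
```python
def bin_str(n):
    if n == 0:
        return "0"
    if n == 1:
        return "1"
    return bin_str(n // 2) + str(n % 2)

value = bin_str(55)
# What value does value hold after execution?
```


bin_str(55)
= bin_str(27) + "1"
= bin_str(13) + "1" + "1"
= bin_str(6) + "1" + "1" + "1"
= bin_str(3) + "0" + "1" + "1" + "1"
= bin_str(1) + "1" + "0" + "1" + "1" + "1"
= "1" + "1" + "0" + "1" + "1" + "1"
= "110111"


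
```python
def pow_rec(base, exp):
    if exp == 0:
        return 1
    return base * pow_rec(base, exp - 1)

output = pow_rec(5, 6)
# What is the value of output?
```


pow_rec(5, 6)
= 5 * pow_rec(5, 5)
= 5 * 5 * pow_rec(5, 4)
= 5 * 5 * 5 * pow_rec(5, 3)
= 5 * 5 * 5 * 5 * pow_rec(5, 2)
= 5 * 5 * 5 * 5 * 5 * pow_rec(5, 1)
= 5 * 5 * 5 * 5 * 5 * 5 * pow_rec(5, 0)
= 5 * 5 * 5 * 5 * 5 * 5 * 1
= 15625


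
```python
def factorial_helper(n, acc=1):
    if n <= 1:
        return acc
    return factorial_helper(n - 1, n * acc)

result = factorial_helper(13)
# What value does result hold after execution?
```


factorial_helper(13, 1)
= factorial_helper(12, 13 * 1) = factorial_helper(12, 13)
= factorial_helper(11, 12 * 13) = factorial_helper(11, 156)
= factorial_helper(10, 11 * 156) = factorial_helper(10, 1716)
= factorial_helper(9, 10 * 1716) = factorial_helper(9, 17160)
= factorial_helper(8, 9 * 17160) = factorial_helper(8, 154440)
= factorial_helper(7, 8 * 154440) = factorial_helper(7, 1235520)
= factorial_helper(6, 7 * 1235520) = factorial_helper(6, 8648640)
= factorial_helper(5, 6 * 8648640) = factorial_helper(5, 51891840)
= factorial_helper(4, 5 * 51891840) = factorial_helper(4, 259459200)
= factorial_helper(3, 4 * 259459200) = factorial_helper(3, 1037836800)
= factorial_helper(2, 3 * 1037836800) = factorial_helper(2, 3113510400)
= factorial_helper(1, 2 * 3113510400) = factorial_helper(1, 6227020800)
n <= 1, return acc = 6227020800


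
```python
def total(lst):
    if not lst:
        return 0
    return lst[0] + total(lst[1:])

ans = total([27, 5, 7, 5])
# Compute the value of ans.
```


total([27, 5, 7, 5])
= 27 + total([5, 7, 5])
= 27 + 5 + total([7, 5])
= 27 + 5 + 7 + total([5])
= 27 + 5 + 7 + 5 + total([])
= 27 + 5 + 7 + 5 + 0
= 44


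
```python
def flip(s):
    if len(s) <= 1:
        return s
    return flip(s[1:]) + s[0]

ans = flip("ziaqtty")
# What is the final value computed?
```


flip("ziaqtty")
= flip("iaqtty") + "z"
= flip("aqtty") + "i" + "z"
= flip("qtty") + "a" + "i" + "z"
= flip("tty") + "q" + "a" + "i" + "z"
= flip("ty") + "t" + "q" + "a" + "i" + "z"
= flip("y") + "t" + "t" + "q" + "a" + "i" + "z"
= "y" + "t" + "t" + "q" + "a" + "i" + "z"
= "yttqaiz"


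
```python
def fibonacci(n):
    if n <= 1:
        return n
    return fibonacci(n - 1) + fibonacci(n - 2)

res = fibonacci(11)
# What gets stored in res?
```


fibonacci(11)
= fibonacci(10) + fibonacci(9)
= (fibonacci(9) + fibonacci(8)) + fibonacci(9)
Computing bottom-up: fibonacci(0)=0, fibonacci(1)=1, fibonacci(2)=1, fibonacci(3)=2, fibonacci(4)=3, fibonacci(5)=5, fibonacci(6)=8, fibonacci(7)=13, fibonacci(8)=21, fibonacci(9)=34, fibonacci(10)=55, fibonacci(11)=89
= 89


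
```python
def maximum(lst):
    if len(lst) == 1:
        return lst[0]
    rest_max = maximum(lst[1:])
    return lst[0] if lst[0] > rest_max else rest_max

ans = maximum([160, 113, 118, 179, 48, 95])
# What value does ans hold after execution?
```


maximum([160, 113, 118, 179, 48, 95])
= compare 160 with maximum([113, 118, 179, 48, 95])
= compare 113 with maximum([118, 179, 48, 95])
= compare 118 with maximum([179, 48, 95])
= compare 179 with maximum([48, 95])
= compare 48 with maximum([95])
Base: maximum([95]) = 95
compare 48 with 95: max = 95
compare 179 with 95: max = 179
compare 118 with 179: max = 179
compare 113 with 179: max = 179
compare 160 with 179: max = 179
= 179


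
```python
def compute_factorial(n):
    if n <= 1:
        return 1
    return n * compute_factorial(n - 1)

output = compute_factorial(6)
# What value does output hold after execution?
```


compute_factorial(6)
= 6 * compute_factorial(5)
= 6 * 5 * compute_factorial(4)
= 6 * 5 * 4 * compute_factorial(3)
= 6 * 5 * 4 * 3 * compute_factorial(2)
= 6 * 5 * 4 * 3 * 2 * compute_factorial(1)
= 6 * 5 * 4 * 3 * 2 * 1
= 720


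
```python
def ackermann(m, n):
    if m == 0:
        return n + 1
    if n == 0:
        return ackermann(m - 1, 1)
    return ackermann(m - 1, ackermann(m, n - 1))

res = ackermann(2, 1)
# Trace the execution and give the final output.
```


ackermann(2, 1)
= ackermann(1, ackermann(2, 0))
First compute ackermann(2, 0) = 3
= ackermann(1, 3)
= 5


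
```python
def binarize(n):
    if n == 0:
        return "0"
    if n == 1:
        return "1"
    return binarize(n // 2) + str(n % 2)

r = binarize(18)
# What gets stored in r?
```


binarize(18)
= binarize(9) + "0"
= binarize(4) + "1" + "0"
= binarize(2) + "0" + "1" + "0"
= binarize(1) + "0" + "0" + "1" + "0"
= "1" + "0" + "0" + "1" + "0"
= "10010"


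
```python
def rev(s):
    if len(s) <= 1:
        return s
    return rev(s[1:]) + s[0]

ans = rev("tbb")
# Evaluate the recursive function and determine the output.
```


rev("tbb")
= rev("bb") + "t"
= rev("b") + "b" + "t"
= "b" + "b" + "t"
= "bbt"


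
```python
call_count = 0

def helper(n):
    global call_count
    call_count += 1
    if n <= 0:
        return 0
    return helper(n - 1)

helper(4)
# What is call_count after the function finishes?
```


helper(4) calls helper(3) calls ... calls helper(0)
Total calls: 4 + 1 (for base case) = 5


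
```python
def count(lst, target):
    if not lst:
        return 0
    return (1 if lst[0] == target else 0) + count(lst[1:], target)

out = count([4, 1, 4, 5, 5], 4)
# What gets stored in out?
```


count([4, 1, 4, 5, 5], 4)
lst[0]=4 == 4: 1 + count([1, 4, 5, 5], 4)
lst[0]=1 != 4: 0 + count([4, 5, 5], 4)
lst[0]=4 == 4: 1 + count([5, 5], 4)
lst[0]=5 != 4: 0 + count([5], 4)
lst[0]=5 != 4: 0 + count([], 4)
= 2


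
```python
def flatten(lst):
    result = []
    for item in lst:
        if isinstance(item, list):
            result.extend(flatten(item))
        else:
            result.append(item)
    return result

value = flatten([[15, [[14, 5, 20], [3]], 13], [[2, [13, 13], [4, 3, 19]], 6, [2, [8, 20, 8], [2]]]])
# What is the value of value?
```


flatten([[15, [[14, 5, 20], [3]], 13], [[2, [13, 13], [4, 3, 19]], 6, [2, [8, 20, 8], [2]]]])
Processing each element:
  [15, [[14, 5, 20], [3]], 13] is a list -> flatten recursively -> [15, 14, 5, 20, 3, 13]
  [[2, [13, 13], [4, 3, 19]], 6, [2, [8, 20, 8], [2]]] is a list -> flatten recursively -> [2, 13, 13, 4, 3, 19, 6, 2, 8, 20, 8, 2]
= [15, 14, 5, 20, 3, 13, 2, 13, 13, 4, 3, 19, 6, 2, 8, 20, 8, 2]


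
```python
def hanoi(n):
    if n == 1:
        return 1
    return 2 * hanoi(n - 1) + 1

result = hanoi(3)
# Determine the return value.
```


hanoi(3)
= 2 * hanoi(2) + 1
= 2 * (2 * hanoi(1) + 1) + 1
Now compute bottom-up:
hanoi(1) = 1
hanoi(2) = 2 * 1 + 1 = 3
hanoi(3) = 2 * 3 + 1 = 7
= 7


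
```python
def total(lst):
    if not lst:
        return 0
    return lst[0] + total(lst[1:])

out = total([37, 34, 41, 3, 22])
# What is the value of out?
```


total([37, 34, 41, 3, 22])
= 37 + total([34, 41, 3, 22])
= 37 + 34 + total([41, 3, 22])
= 37 + 34 + 41 + total([3, 22])
= 37 + 34 + 41 + 3 + total([22])
= 37 + 34 + 41 + 3 + 22 + total([])
= 37 + 34 + 41 + 3 + 22 + 0
= 137


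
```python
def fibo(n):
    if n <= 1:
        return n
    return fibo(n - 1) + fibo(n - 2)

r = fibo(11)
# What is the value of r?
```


fibo(11)
= fibo(10) + fibo(9)
= (fibo(9) + fibo(8)) + fibo(9)
Computing bottom-up: fibo(0)=0, fibo(1)=1, fibo(2)=1, fibo(3)=2, fibo(4)=3, fibo(5)=5, fibo(6)=8, fibo(7)=13, fibo(8)=21, fibo(9)=34, fibo(10)=55, fibo(11)=89
= 89


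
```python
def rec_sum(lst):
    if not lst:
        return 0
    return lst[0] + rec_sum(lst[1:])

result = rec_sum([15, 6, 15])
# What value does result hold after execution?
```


rec_sum([15, 6, 15])
= 15 + rec_sum([6, 15])
= 15 + 6 + rec_sum([15])
= 15 + 6 + 15 + rec_sum([])
= 15 + 6 + 15 + 0
= 36


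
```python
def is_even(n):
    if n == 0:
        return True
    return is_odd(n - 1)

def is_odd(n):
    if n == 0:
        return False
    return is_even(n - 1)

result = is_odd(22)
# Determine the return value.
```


is_odd(22)
= is_even(21)
= is_odd(20)
= is_even(19)
= is_odd(18)
= is_even(17)
= is_odd(16)
= is_even(15)
= is_odd(14)
= is_even(13)
= is_odd(12)
= is_even(11)
= is_odd(10)
= is_even(9)
= is_odd(8)
= is_even(7)
= is_odd(6)
= is_even(5)
= is_odd(4)
= is_even(3)
= is_odd(2)
= is_even(1)
= is_odd(0)
n == 0: return False
= False


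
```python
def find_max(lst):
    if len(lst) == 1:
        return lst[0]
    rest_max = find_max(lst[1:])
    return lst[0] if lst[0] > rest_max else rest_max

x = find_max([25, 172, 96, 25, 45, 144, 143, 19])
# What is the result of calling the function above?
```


find_max([25, 172, 96, 25, 45, 144, 143, 19])
= compare 25 with find_max([172, 96, 25, 45, 144, 143, 19])
= compare 172 with find_max([96, 25, 45, 144, 143, 19])
= compare 96 with find_max([25, 45, 144, 143, 19])
= compare 25 with find_max([45, 144, 143, 19])
= compare 45 with find_max([144, 143, 19])
= compare 144 with find_max([143, 19])
= compare 143 with find_max([19])
Base: find_max([19]) = 19
compare 143 with 19: max = 143
compare 144 with 143: max = 144
compare 45 with 144: max = 144
compare 25 with 144: max = 144
compare 96 with 144: max = 144
compare 172 with 144: max = 172
compare 25 with 172: max = 172
= 172


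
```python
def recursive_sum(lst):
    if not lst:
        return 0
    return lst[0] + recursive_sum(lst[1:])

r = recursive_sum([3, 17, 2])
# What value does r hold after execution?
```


recursive_sum([3, 17, 2])
= 3 + recursive_sum([17, 2])
= 3 + 17 + recursive_sum([2])
= 3 + 17 + 2 + recursive_sum([])
= 3 + 17 + 2 + 0
= 22


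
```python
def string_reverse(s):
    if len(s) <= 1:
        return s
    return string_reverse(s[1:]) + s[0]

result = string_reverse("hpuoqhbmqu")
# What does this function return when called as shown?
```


string_reverse("hpuoqhbmqu")
= string_reverse("puoqhbmqu") + "h"
= string_reverse("uoqhbmqu") + "p" + "h"
= string_reverse("oqhbmqu") + "u" + "p" + "h"
= string_reverse("qhbmqu") + "o" + "u" + "p" + "h"
= string_reverse("hbmqu") + "q" + "o" + "u" + "p" + "h"
= string_reverse("bmqu") + "h" + "q" + "o" + "u" + "p" + "h"
= string_reverse("mqu") + "b" + "h" + "q" + "o" + "u" + "p" + "h"
= string_reverse("qu") + "m" + "b" + "h" + "q" + "o" + "u" + "p" + "h"
= string_reverse("u") + "q" + "m" + "b" + "h" + "q" + "o" + "u" + "p" + "h"
= "u" + "q" + "m" + "b" + "h" + "q" + "o" + "u" + "p" + "h"
= "uqmbhqouph"


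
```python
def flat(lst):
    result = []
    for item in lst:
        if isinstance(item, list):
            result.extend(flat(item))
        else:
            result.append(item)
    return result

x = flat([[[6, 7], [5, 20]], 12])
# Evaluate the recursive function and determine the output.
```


flat([[[6, 7], [5, 20]], 12])
Processing each element:
  [[6, 7], [5, 20]] is a list -> flat recursively -> [6, 7, 5, 20]
  12 is not a list -> append 12
= [6, 7, 5, 20, 12]


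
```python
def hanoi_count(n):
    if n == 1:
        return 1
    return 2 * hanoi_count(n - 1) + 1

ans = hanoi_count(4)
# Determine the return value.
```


hanoi_count(4)
= 2 * hanoi_count(3) + 1
= 2 * (2 * hanoi_count(2) + 1) + 1
= 2 * (2 * (2 * hanoi_count(1) + 1) + 1) + 1
Now compute bottom-up:
hanoi_count(1) = 1
hanoi_count(2) = 2 * 1 + 1 = 3
hanoi_count(3) = 2 * 3 + 1 = 7
hanoi_count(4) = 2 * 7 + 1 = 15
= 15


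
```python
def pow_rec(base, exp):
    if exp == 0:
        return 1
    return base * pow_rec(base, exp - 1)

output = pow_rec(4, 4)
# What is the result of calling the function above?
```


pow_rec(4, 4)
= 4 * pow_rec(4, 3)
= 4 * 4 * pow_rec(4, 2)
= 4 * 4 * 4 * pow_rec(4, 1)
= 4 * 4 * 4 * 4 * pow_rec(4, 0)
= 4 * 4 * 4 * 4 * 1
= 256


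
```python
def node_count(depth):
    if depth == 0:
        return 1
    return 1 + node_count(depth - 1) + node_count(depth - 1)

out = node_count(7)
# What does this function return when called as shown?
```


node_count(7)
= 1 + node_count(6) + node_count(6)
= 1 + 2 * node_count(6)
node_count(k) = 2^(k+1) - 1
node_count(0) = 1
node_count(1) = 3
node_count(2) = 7
node_count(3) = 15
node_count(4) = 31
node_count(7) = 2^8 - 1 = 255


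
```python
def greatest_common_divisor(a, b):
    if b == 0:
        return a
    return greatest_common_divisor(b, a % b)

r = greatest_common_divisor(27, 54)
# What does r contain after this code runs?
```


greatest_common_divisor(27, 54)
= greatest_common_divisor(54, 27 % 54) = greatest_common_divisor(54, 27)
= greatest_common_divisor(27, 54 % 27) = greatest_common_divisor(27, 0)
b == 0, return a = 27


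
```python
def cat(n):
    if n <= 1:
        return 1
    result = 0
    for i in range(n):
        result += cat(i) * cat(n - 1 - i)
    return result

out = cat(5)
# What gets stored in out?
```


cat(5)
= sum of cat(i) * cat(5-1-i) for i in 0..4
First compute sub-values bottom-up:
  cat(0) = 1, cat(1) = 1
  cat(2) = 1*1 + 1*1 = 2
  cat(3) = 1*2 + 1*1 + 2*1 = 5
  cat(4) = 1*5 + 1*2 + 2*1 + 5*1 = 14
Now cat(5):
  cat(0)*cat(4) = 1*14 = 14
  cat(1)*cat(3) = 1*5 = 5
  cat(2)*cat(2) = 2*2 = 4
  cat(3)*cat(1) = 5*1 = 5
  cat(4)*cat(0) = 14*1 = 14
= 14 + 5 + 4 + 5 + 14
= 42


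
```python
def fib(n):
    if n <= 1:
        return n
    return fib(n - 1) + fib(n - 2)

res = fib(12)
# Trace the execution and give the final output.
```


fib(12)
= fib(11) + fib(10)
= (fib(10) + fib(9)) + fib(10)
Computing bottom-up: fib(0)=0, fib(1)=1, fib(2)=1, fib(3)=2, fib(4)=3, fib(5)=5, fib(6)=8, fib(7)=13, fib(8)=21, fib(9)=34, fib(10)=55, fib(11)=89, fib(12)=144
= 144


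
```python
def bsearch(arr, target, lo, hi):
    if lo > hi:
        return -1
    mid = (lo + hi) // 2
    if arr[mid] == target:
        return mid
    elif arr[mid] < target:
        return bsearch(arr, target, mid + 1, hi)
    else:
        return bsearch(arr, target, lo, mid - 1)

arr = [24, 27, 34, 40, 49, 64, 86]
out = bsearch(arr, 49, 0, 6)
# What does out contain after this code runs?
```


bsearch(arr, 49, 0, 6)
lo=0, hi=6, mid=3, arr[mid]=40
40 < 49, search right half
lo=4, hi=6, mid=5, arr[mid]=64
64 > 49, search left half
lo=4, hi=4, mid=4, arr[mid]=49
arr[4] == 49, found at index 4
= 4


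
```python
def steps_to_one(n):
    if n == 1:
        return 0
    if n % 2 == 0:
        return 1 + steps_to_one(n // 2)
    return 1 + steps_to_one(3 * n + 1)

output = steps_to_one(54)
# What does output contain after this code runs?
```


steps_to_one(54)
54 is even -> steps_to_one(27)
27 is odd -> 3*27+1 = 82 -> steps_to_one(82)
82 is even -> steps_to_one(41)
41 is odd -> 3*41+1 = 124 -> steps_to_one(124)
124 is even -> steps_to_one(62)
62 is even -> steps_to_one(31)
31 is odd -> 3*31+1 = 94 -> steps_to_one(94)
94 is even -> steps_to_one(47)
47 is odd -> 3*47+1 = 142 -> steps_to_one(142)
142 is even -> steps_to_one(71)
71 is odd -> 3*71+1 = 214 -> steps_to_one(214)
214 is even -> steps_to_one(107)
107 is odd -> 3*107+1 = 322 -> steps_to_one(322)
322 is even -> steps_to_one(161)
161 is odd -> 3*161+1 = 484 -> steps_to_one(484)
484 is even -> steps_to_one(242)
242 is even -> steps_to_one(121)
121 is odd -> 3*121+1 = 364 -> steps_to_one(364)
364 is even -> steps_to_one(182)
182 is even -> steps_to_one(91)
91 is odd -> 3*91+1 = 274 -> steps_to_one(274)
274 is even -> steps_to_one(137)
137 is odd -> 3*137+1 = 412 -> steps_to_one(412)
412 is even -> steps_to_one(206)
206 is even -> steps_to_one(103)
103 is odd -> 3*103+1 = 310 -> steps_to_one(310)
310 is even -> steps_to_one(155)
155 is odd -> 3*155+1 = 466 -> steps_to_one(466)
466 is even -> steps_to_one(233)
233 is odd -> 3*233+1 = 700 -> steps_to_one(700)
700 is even -> steps_to_one(350)
350 is even -> steps_to_one(175)
175 is odd -> 3*175+1 = 526 -> steps_to_one(526)
526 is even -> steps_to_one(263)
263 is odd -> 3*263+1 = 790 -> steps_to_one(790)
790 is even -> steps_to_one(395)
395 is odd -> 3*395+1 = 1186 -> steps_to_one(1186)
1186 is even -> steps_to_one(593)
593 is odd -> 3*593+1 = 1780 -> steps_to_one(1780)
1780 is even -> steps_to_one(890)
890 is even -> steps_to_one(445)
445 is odd -> 3*445+1 = 1336 -> steps_to_one(1336)
1336 is even -> steps_to_one(668)
668 is even -> steps_to_one(334)
334 is even -> steps_to_one(167)
167 is odd -> 3*167+1 = 502 -> steps_to_one(502)
502 is even -> steps_to_one(251)
251 is odd -> 3*251+1 = 754 -> steps_to_one(754)
754 is even -> steps_to_one(377)
377 is odd -> 3*377+1 = 1132 -> steps_to_one(1132)
1132 is even -> steps_to_one(566)
566 is even -> steps_to_one(283)
283 is odd -> 3*283+1 = 850 -> steps_to_one(850)
850 is even -> steps_to_one(425)
425 is odd -> 3*425+1 = 1276 -> steps_to_one(1276)
1276 is even -> steps_to_one(638)
638 is even -> steps_to_one(319)
319 is odd -> 3*319+1 = 958 -> steps_to_one(958)
958 is even -> steps_to_one(479)
479 is odd -> 3*479+1 = 1438 -> steps_to_one(1438)
1438 is even -> steps_to_one(719)
719 is odd -> 3*719+1 = 2158 -> steps_to_one(2158)
2158 is even -> steps_to_one(1079)
1079 is odd -> 3*1079+1 = 3238 -> steps_to_one(3238)
3238 is even -> steps_to_one(1619)
1619 is odd -> 3*1619+1 = 4858 -> steps_to_one(4858)
4858 is even -> steps_to_one(2429)
2429 is odd -> 3*2429+1 = 7288 -> steps_to_one(7288)
7288 is even -> steps_to_one(3644)
3644 is even -> steps_to_one(1822)
1822 is even -> steps_to_one(911)
911 is odd -> 3*911+1 = 2734 -> steps_to_one(2734)
2734 is even -> steps_to_one(1367)
1367 is odd -> 3*1367+1 = 4102 -> steps_to_one(4102)
4102 is even -> steps_to_one(2051)
2051 is odd -> 3*2051+1 = 6154 -> steps_to_one(6154)
6154 is even -> steps_to_one(3077)
3077 is odd -> 3*3077+1 = 9232 -> steps_to_one(9232)
9232 is even -> steps_to_one(4616)
4616 is even -> steps_to_one(2308)
2308 is even -> steps_to_one(1154)
1154 is even -> steps_to_one(577)
577 is odd -> 3*577+1 = 1732 -> steps_to_one(1732)
1732 is even -> steps_to_one(866)
866 is even -> steps_to_one(433)
433 is odd -> 3*433+1 = 1300 -> steps_to_one(1300)
1300 is even -> steps_to_one(650)
650 is even -> steps_to_one(325)
325 is odd -> 3*325+1 = 976 -> steps_to_one(976)
976 is even -> steps_to_one(488)
488 is even -> steps_to_one(244)
244 is even -> steps_to_one(122)
122 is even -> steps_to_one(61)
61 is odd -> 3*61+1 = 184 -> steps_to_one(184)
184 is even -> steps_to_one(92)
92 is even -> steps_to_one(46)
46 is even -> steps_to_one(23)
23 is odd -> 3*23+1 = 70 -> steps_to_one(70)
70 is even -> steps_to_one(35)
35 is odd -> 3*35+1 = 106 -> steps_to_one(106)
106 is even -> steps_to_one(53)
53 is odd -> 3*53+1 = 160 -> steps_to_one(160)
160 is even -> steps_to_one(80)
80 is even -> steps_to_one(40)
40 is even -> steps_to_one(20)
20 is even -> steps_to_one(10)
10 is even -> steps_to_one(5)
5 is odd -> 3*5+1 = 16 -> steps_to_one(16)
16 is even -> steps_to_one(8)
8 is even -> steps_to_one(4)
4 is even -> steps_to_one(2)
2 is even -> steps_to_one(1)
Reached 1 after 112 steps
= 112


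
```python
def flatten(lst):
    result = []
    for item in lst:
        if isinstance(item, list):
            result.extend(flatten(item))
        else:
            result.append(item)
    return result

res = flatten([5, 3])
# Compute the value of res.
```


flatten([5, 3])
Processing each element:
  5 is not a list -> append 5
  3 is not a list -> append 3
= [5, 3]


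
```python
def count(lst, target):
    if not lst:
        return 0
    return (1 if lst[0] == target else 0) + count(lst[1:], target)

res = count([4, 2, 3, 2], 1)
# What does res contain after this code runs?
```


count([4, 2, 3, 2], 1)
lst[0]=4 != 1: 0 + count([2, 3, 2], 1)
lst[0]=2 != 1: 0 + count([3, 2], 1)
lst[0]=3 != 1: 0 + count([2], 1)
lst[0]=2 != 1: 0 + count([], 1)
= 0


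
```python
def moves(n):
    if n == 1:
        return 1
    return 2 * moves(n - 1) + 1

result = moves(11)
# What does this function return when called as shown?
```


moves(11)
= 2 * moves(10) + 1
= 2 * (2 * moves(9) + 1) + 1
= 2 * (2 * (2 * moves(8) + 1) + 1) + 1
= 2 * (2 * (2 * (2 * moves(7) + 1) + 1) + 1) + 1
= 2 * (2 * (2 * (2 * (2 * moves(6) + 1) + 1) + 1) + 1) + 1
= 2 * (2 * (2 * (2 * (2 * (2 * moves(5) + 1) + 1) + 1) + 1) + 1) + 1
= 2 * (2 * (2 * (2 * (2 * (2 * (2 * moves(4) + 1) + 1) + 1) + 1) + 1) + 1) + 1
= 2 * (2 * (2 * (2 * (2 * (2 * (2 * (2 * moves(3) + 1) + 1) + 1) + 1) + 1) + 1) + 1) + 1
= 2 * (2 * (2 * (2 * (2 * (2 * (2 * (2 * (2 * moves(2) + 1) + 1) + 1) + 1) + 1) + 1) + 1) + 1) + 1
= 2 * (2 * (2 * (2 * (2 * (2 * (2 * (2 * (2 * (2 * moves(1) + 1) + 1) + 1) + 1) + 1) + 1) + 1) + 1) + 1) + 1
Now compute bottom-up:
moves(1) = 1
moves(2) = 2 * 1 + 1 = 3
moves(3) = 2 * 3 + 1 = 7
moves(4) = 2 * 7 + 1 = 15
moves(5) = 2 * 15 + 1 = 31
moves(6) = 2 * 31 + 1 = 63
moves(7) = 2 * 63 + 1 = 127
moves(8) = 2 * 127 + 1 = 255
moves(9) = 2 * 255 + 1 = 511
moves(10) = 2 * 511 + 1 = 1023
moves(11) = 2 * 1023 + 1 = 2047
= 2047


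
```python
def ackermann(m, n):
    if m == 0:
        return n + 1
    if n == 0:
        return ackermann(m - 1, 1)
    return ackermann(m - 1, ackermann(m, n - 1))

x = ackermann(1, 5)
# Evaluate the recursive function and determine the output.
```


ackermann(1, 5)
= ackermann(0, ackermann(1, 4))
First compute ackermann(1, 4) = 6
= ackermann(0, 6)
= 7


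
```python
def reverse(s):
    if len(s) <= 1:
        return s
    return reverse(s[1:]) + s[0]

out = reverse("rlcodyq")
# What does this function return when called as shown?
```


reverse("rlcodyq")
= reverse("lcodyq") + "r"
= reverse("codyq") + "l" + "r"
= reverse("odyq") + "c" + "l" + "r"
= reverse("dyq") + "o" + "c" + "l" + "r"
= reverse("yq") + "d" + "o" + "c" + "l" + "r"
= reverse("q") + "y" + "d" + "o" + "c" + "l" + "r"
= "q" + "y" + "d" + "o" + "c" + "l" + "r"
= "qydoclr"


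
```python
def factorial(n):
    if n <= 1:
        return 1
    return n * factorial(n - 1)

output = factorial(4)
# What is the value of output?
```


factorial(4)
= 4 * factorial(3)
= 4 * 3 * factorial(2)
= 4 * 3 * 2 * factorial(1)
= 4 * 3 * 2 * 1
= 24


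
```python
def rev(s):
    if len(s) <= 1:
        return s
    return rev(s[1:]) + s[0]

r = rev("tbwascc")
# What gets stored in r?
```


rev("tbwascc")
= rev("bwascc") + "t"
= rev("wascc") + "b" + "t"
= rev("ascc") + "w" + "b" + "t"
= rev("scc") + "a" + "w" + "b" + "t"
= rev("cc") + "s" + "a" + "w" + "b" + "t"
= rev("c") + "c" + "s" + "a" + "w" + "b" + "t"
= "c" + "c" + "s" + "a" + "w" + "b" + "t"
= "ccsawbt"


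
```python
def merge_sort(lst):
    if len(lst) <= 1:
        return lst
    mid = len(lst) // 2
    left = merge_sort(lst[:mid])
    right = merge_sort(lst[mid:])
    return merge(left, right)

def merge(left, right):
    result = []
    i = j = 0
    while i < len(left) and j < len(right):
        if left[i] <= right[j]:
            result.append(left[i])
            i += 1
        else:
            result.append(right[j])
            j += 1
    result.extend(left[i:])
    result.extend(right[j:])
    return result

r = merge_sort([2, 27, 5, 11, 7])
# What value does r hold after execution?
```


merge_sort([2, 27, 5, 11, 7])
Split into [2, 27] and [5, 11, 7]
Left sorted: [2, 27]
Right sorted: [5, 7, 11]
Merge [2, 27] and [5, 7, 11]
= [2, 5, 7, 11, 27]


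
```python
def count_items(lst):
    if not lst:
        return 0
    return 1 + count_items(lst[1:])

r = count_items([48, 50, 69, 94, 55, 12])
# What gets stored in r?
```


count_items([48, 50, 69, 94, 55, 12])
= 1 + count_items([50, 69, 94, 55, 12])
= 1 + 1 + count_items([69, 94, 55, 12])
= 1 + 1 + 1 + count_items([94, 55, 12])
= 1 + 1 + 1 + 1 + count_items([55, 12])
= 1 + 1 + 1 + 1 + 1 + count_items([12])
= 1 + 1 + 1 + 1 + 1 + 1 + count_items([])
= 1 + 1 + 1 + 1 + 1 + 1 + 0
= 6


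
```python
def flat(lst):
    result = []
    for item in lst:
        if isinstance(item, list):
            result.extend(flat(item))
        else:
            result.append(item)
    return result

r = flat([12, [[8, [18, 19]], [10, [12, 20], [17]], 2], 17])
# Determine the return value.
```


flat([12, [[8, [18, 19]], [10, [12, 20], [17]], 2], 17])
Processing each element:
  12 is not a list -> append 12
  [[8, [18, 19]], [10, [12, 20], [17]], 2] is a list -> flat recursively -> [8, 18, 19, 10, 12, 20, 17, 2]
  17 is not a list -> append 17
= [12, 8, 18, 19, 10, 12, 20, 17, 2, 17]


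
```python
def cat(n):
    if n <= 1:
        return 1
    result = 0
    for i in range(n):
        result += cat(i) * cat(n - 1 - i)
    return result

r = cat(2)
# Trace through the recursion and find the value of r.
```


cat(2)
= sum of cat(i) * cat(2-1-i) for i in 0..1
  cat(0)*cat(1) = 1*1 = 1
  cat(1)*cat(0) = 1*1 = 1
= 1 + 1
= 2


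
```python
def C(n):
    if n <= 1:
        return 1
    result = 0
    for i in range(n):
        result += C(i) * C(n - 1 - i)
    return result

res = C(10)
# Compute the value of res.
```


C(10)
= sum of C(i) * C(10-1-i) for i in 0..9
First compute sub-values bottom-up:
  C(0) = 1, C(1) = 1
  C(2) = 1*1 + 1*1 = 2
  C(3) = 1*2 + 1*1 + 2*1 = 5
  C(4) = 1*5 + 1*2 + 2*1 + 5*1 = 14
  C(5) = 1*14 + 1*5 + 2*2 + 5*1 + 14*1 = 42
  C(6) = 1*42 + 1*14 + 2*5 + 5*2 + 14*1 + 42*1 = 132
  C(7) = 1*132 + 1*42 + 2*14 + 5*5 + 14*2 + 42*1 + 132*1 = 429
  C(8) = 1*429 + 1*132 + 2*42 + 5*14 + 14*5 + 42*2 + 132*1 + 429*1 = 1430
  C(9) = 1*1430 + 1*429 + 2*132 + 5*42 + 14*14 + 42*5 + 132*2 + 429*1 + 1430*1 = 4862
Now C(10):
  C(0)*C(9) = 1*4862 = 4862
  C(1)*C(8) = 1*1430 = 1430
  C(2)*C(7) = 2*429 = 858
  C(3)*C(6) = 5*132 = 660
  C(4)*C(5) = 14*42 = 588
  C(5)*C(4) = 42*14 = 588
  C(6)*C(3) = 132*5 = 660
  C(7)*C(2) = 429*2 = 858
  C(8)*C(1) = 1430*1 = 1430
  C(9)*C(0) = 4862*1 = 4862
= 4862 + 1430 + 858 + 660 + 588 + 588 + 660 + 858 + 1430 + 4862
= 16796


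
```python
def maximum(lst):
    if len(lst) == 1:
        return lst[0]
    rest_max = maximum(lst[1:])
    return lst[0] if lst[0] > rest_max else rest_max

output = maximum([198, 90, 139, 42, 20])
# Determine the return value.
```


maximum([198, 90, 139, 42, 20])
= compare 198 with maximum([90, 139, 42, 20])
= compare 90 with maximum([139, 42, 20])
= compare 139 with maximum([42, 20])
= compare 42 with maximum([20])
Base: maximum([20]) = 20
compare 42 with 20: max = 42
compare 139 with 42: max = 139
compare 90 with 139: max = 139
compare 198 with 139: max = 198
= 198


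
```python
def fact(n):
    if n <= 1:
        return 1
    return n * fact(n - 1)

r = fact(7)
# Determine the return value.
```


fact(7)
= 7 * fact(6)
= 7 * 6 * fact(5)
= 7 * 6 * 5 * fact(4)
= 7 * 6 * 5 * 4 * fact(3)
= 7 * 6 * 5 * 4 * 3 * fact(2)
= 7 * 6 * 5 * 4 * 3 * 2 * fact(1)
= 7 * 6 * 5 * 4 * 3 * 2 * 1
= 5040


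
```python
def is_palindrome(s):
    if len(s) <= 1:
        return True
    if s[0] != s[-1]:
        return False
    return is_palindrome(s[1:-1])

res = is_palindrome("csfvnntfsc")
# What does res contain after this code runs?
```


is_palindrome("csfvnntfsc")
"csfvnntfsc": s[0]='c' == s[-1]='c' -> is_palindrome("sfvnntfs")
"sfvnntfs": s[0]='s' == s[-1]='s' -> is_palindrome("fvnntf")
"fvnntf": s[0]='f' == s[-1]='f' -> is_palindrome("vnnt")
"vnnt": s[0]='v' != s[-1]='t' -> False
= False


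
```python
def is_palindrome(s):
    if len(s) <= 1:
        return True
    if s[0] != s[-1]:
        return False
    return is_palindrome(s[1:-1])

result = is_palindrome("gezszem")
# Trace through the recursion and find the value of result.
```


is_palindrome("gezszem")
"gezszem": s[0]='g' != s[-1]='m' -> False
= False


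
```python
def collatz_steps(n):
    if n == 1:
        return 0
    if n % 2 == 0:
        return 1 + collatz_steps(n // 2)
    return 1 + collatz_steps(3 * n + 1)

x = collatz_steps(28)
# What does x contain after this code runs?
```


collatz_steps(28)
28 is even -> collatz_steps(14)
14 is even -> collatz_steps(7)
7 is odd -> 3*7+1 = 22 -> collatz_steps(22)
22 is even -> collatz_steps(11)
11 is odd -> 3*11+1 = 34 -> collatz_steps(34)
34 is even -> collatz_steps(17)
17 is odd -> 3*17+1 = 52 -> collatz_steps(52)
52 is even -> collatz_steps(26)
26 is even -> collatz_steps(13)
13 is odd -> 3*13+1 = 40 -> collatz_steps(40)
40 is even -> collatz_steps(20)
20 is even -> collatz_steps(10)
10 is even -> collatz_steps(5)
5 is odd -> 3*5+1 = 16 -> collatz_steps(16)
16 is even -> collatz_steps(8)
8 is even -> collatz_steps(4)
4 is even -> collatz_steps(2)
2 is even -> collatz_steps(1)
Reached 1 after 18 steps
= 18


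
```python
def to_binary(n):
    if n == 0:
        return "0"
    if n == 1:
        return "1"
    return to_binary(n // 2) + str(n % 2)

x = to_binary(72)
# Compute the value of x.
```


to_binary(72)
= to_binary(36) + "0"
= to_binary(18) + "0" + "0"
= to_binary(9) + "0" + "0" + "0"
= to_binary(4) + "1" + "0" + "0" + "0"
= to_binary(2) + "0" + "1" + "0" + "0" + "0"
= to_binary(1) + "0" + "0" + "1" + "0" + "0" + "0"
= "1" + "0" + "0" + "1" + "0" + "0" + "0"
= "1001000"


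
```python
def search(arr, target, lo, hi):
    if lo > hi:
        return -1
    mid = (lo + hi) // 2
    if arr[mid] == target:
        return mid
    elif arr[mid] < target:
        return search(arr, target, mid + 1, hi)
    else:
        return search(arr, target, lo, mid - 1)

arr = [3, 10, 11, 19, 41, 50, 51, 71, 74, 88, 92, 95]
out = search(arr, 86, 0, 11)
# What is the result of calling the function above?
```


search(arr, 86, 0, 11)
lo=0, hi=11, mid=5, arr[mid]=50
50 < 86, search right half
lo=6, hi=11, mid=8, arr[mid]=74
74 < 86, search right half
lo=9, hi=11, mid=10, arr[mid]=92
92 > 86, search left half
lo=9, hi=9, mid=9, arr[mid]=88
88 > 86, search left half
lo > hi, target not found, return -1
= -1


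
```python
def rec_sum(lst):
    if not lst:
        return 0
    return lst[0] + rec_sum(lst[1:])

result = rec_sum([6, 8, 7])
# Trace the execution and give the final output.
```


rec_sum([6, 8, 7])
= 6 + rec_sum([8, 7])
= 6 + 8 + rec_sum([7])
= 6 + 8 + 7 + rec_sum([])
= 6 + 8 + 7 + 0
= 21


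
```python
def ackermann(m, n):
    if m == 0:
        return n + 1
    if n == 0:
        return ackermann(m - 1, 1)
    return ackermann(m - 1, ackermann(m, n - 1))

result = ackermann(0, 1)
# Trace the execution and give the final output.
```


ackermann(0, 1)
m == 0: return 1 + 1 = 2
= 2


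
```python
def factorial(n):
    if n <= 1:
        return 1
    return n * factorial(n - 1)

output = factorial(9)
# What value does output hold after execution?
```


factorial(9)
= 9 * factorial(8)
= 9 * 8 * factorial(7)
= 9 * 8 * 7 * factorial(6)
= 9 * 8 * 7 * 6 * factorial(5)
= 9 * 8 * 7 * 6 * 5 * factorial(4)
= 9 * 8 * 7 * 6 * 5 * 4 * factorial(3)
= 9 * 8 * 7 * 6 * 5 * 4 * 3 * factorial(2)
= 9 * 8 * 7 * 6 * 5 * 4 * 3 * 2 * factorial(1)
= 9 * 8 * 7 * 6 * 5 * 4 * 3 * 2 * 1
= 362880


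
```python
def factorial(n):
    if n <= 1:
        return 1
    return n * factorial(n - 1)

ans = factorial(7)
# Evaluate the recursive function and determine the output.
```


factorial(7)
= 7 * factorial(6)
= 7 * 6 * factorial(5)
= 7 * 6 * 5 * factorial(4)
= 7 * 6 * 5 * 4 * factorial(3)
= 7 * 6 * 5 * 4 * 3 * factorial(2)
= 7 * 6 * 5 * 4 * 3 * 2 * factorial(1)
= 7 * 6 * 5 * 4 * 3 * 2 * 1
= 5040


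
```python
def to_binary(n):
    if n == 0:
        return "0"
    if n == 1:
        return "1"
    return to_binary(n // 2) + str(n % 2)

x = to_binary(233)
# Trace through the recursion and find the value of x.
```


to_binary(233)
= to_binary(116) + "1"
= to_binary(58) + "0" + "1"
= to_binary(29) + "0" + "0" + "1"
= to_binary(14) + "1" + "0" + "0" + "1"
= to_binary(7) + "0" + "1" + "0" + "0" + "1"
= to_binary(3) + "1" + "0" + "1" + "0" + "0" + "1"
= to_binary(1) + "1" + "1" + "0" + "1" + "0" + "0" + "1"
= "1" + "1" + "1" + "0" + "1" + "0" + "0" + "1"
= "11101001"


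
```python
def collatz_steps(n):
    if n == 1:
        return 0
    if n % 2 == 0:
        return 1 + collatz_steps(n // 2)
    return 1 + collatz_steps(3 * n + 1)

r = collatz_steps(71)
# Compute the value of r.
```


collatz_steps(71)
71 is odd -> 3*71+1 = 214 -> collatz_steps(214)
214 is even -> collatz_steps(107)
107 is odd -> 3*107+1 = 322 -> collatz_steps(322)
322 is even -> collatz_steps(161)
161 is odd -> 3*161+1 = 484 -> collatz_steps(484)
484 is even -> collatz_steps(242)
242 is even -> collatz_steps(121)
121 is odd -> 3*121+1 = 364 -> collatz_steps(364)
364 is even -> collatz_steps(182)
182 is even -> collatz_steps(91)
91 is odd -> 3*91+1 = 274 -> collatz_steps(274)
274 is even -> collatz_steps(137)
137 is odd -> 3*137+1 = 412 -> collatz_steps(412)
412 is even -> collatz_steps(206)
206 is even -> collatz_steps(103)
103 is odd -> 3*103+1 = 310 -> collatz_steps(310)
310 is even -> collatz_steps(155)
155 is odd -> 3*155+1 = 466 -> collatz_steps(466)
466 is even -> collatz_steps(233)
233 is odd -> 3*233+1 = 700 -> collatz_steps(700)
700 is even -> collatz_steps(350)
350 is even -> collatz_steps(175)
175 is odd -> 3*175+1 = 526 -> collatz_steps(526)
526 is even -> collatz_steps(263)
263 is odd -> 3*263+1 = 790 -> collatz_steps(790)
790 is even -> collatz_steps(395)
395 is odd -> 3*395+1 = 1186 -> collatz_steps(1186)
1186 is even -> collatz_steps(593)
593 is odd -> 3*593+1 = 1780 -> collatz_steps(1780)
1780 is even -> collatz_steps(890)
890 is even -> collatz_steps(445)
445 is odd -> 3*445+1 = 1336 -> collatz_steps(1336)
1336 is even -> collatz_steps(668)
668 is even -> collatz_steps(334)
334 is even -> collatz_steps(167)
167 is odd -> 3*167+1 = 502 -> collatz_steps(502)
502 is even -> collatz_steps(251)
251 is odd -> 3*251+1 = 754 -> collatz_steps(754)
754 is even -> collatz_steps(377)
377 is odd -> 3*377+1 = 1132 -> collatz_steps(1132)
1132 is even -> collatz_steps(566)
566 is even -> collatz_steps(283)
283 is odd -> 3*283+1 = 850 -> collatz_steps(850)
850 is even -> collatz_steps(425)
425 is odd -> 3*425+1 = 1276 -> collatz_steps(1276)
1276 is even -> collatz_steps(638)
638 is even -> collatz_steps(319)
319 is odd -> 3*319+1 = 958 -> collatz_steps(958)
958 is even -> collatz_steps(479)
479 is odd -> 3*479+1 = 1438 -> collatz_steps(1438)
1438 is even -> collatz_steps(719)
719 is odd -> 3*719+1 = 2158 -> collatz_steps(2158)
2158 is even -> collatz_steps(1079)
1079 is odd -> 3*1079+1 = 3238 -> collatz_steps(3238)
3238 is even -> collatz_steps(1619)
1619 is odd -> 3*1619+1 = 4858 -> collatz_steps(4858)
4858 is even -> collatz_steps(2429)
2429 is odd -> 3*2429+1 = 7288 -> collatz_steps(7288)
7288 is even -> collatz_steps(3644)
3644 is even -> collatz_steps(1822)
1822 is even -> collatz_steps(911)
911 is odd -> 3*911+1 = 2734 -> collatz_steps(2734)
2734 is even -> collatz_steps(1367)
1367 is odd -> 3*1367+1 = 4102 -> collatz_steps(4102)
4102 is even -> collatz_steps(2051)
2051 is odd -> 3*2051+1 = 6154 -> collatz_steps(6154)
6154 is even -> collatz_steps(3077)
3077 is odd -> 3*3077+1 = 9232 -> collatz_steps(9232)
9232 is even -> collatz_steps(4616)
4616 is even -> collatz_steps(2308)
2308 is even -> collatz_steps(1154)
1154 is even -> collatz_steps(577)
577 is odd -> 3*577+1 = 1732 -> collatz_steps(1732)
1732 is even -> collatz_steps(866)
866 is even -> collatz_steps(433)
433 is odd -> 3*433+1 = 1300 -> collatz_steps(1300)
1300 is even -> collatz_steps(650)
650 is even -> collatz_steps(325)
325 is odd -> 3*325+1 = 976 -> collatz_steps(976)
976 is even -> collatz_steps(488)
488 is even -> collatz_steps(244)
244 is even -> collatz_steps(122)
122 is even -> collatz_steps(61)
61 is odd -> 3*61+1 = 184 -> collatz_steps(184)
184 is even -> collatz_steps(92)
92 is even -> collatz_steps(46)
46 is even -> collatz_steps(23)
23 is odd -> 3*23+1 = 70 -> collatz_steps(70)
70 is even -> collatz_steps(35)
35 is odd -> 3*35+1 = 106 -> collatz_steps(106)
106 is even -> collatz_steps(53)
53 is odd -> 3*53+1 = 160 -> collatz_steps(160)
160 is even -> collatz_steps(80)
80 is even -> collatz_steps(40)
40 is even -> collatz_steps(20)
20 is even -> collatz_steps(10)
10 is even -> collatz_steps(5)
5 is odd -> 3*5+1 = 16 -> collatz_steps(16)
16 is even -> collatz_steps(8)
8 is even -> collatz_steps(4)
4 is even -> collatz_steps(2)
2 is even -> collatz_steps(1)
Reached 1 after 102 steps
= 102


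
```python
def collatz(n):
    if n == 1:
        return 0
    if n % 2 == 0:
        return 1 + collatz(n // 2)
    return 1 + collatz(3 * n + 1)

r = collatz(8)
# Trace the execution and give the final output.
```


collatz(8)
8 is even -> collatz(4)
4 is even -> collatz(2)
2 is even -> collatz(1)
Reached 1 after 3 steps
= 3


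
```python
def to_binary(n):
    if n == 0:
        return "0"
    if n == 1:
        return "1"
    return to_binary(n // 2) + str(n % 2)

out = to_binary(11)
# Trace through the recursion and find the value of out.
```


to_binary(11)
= to_binary(5) + "1"
= to_binary(2) + "1" + "1"
= to_binary(1) + "0" + "1" + "1"
= "1" + "0" + "1" + "1"
= "1011"


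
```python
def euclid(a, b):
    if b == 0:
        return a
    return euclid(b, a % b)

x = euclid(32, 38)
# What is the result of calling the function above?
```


euclid(32, 38)
= euclid(38, 32 % 38) = euclid(38, 32)
= euclid(32, 38 % 32) = euclid(32, 6)
= euclid(6, 32 % 6) = euclid(6, 2)
= euclid(2, 6 % 2) = euclid(2, 0)
b == 0, return a = 2


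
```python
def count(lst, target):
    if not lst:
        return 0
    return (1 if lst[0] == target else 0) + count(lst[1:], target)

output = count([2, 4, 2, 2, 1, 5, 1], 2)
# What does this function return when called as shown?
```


count([2, 4, 2, 2, 1, 5, 1], 2)
lst[0]=2 == 2: 1 + count([4, 2, 2, 1, 5, 1], 2)
lst[0]=4 != 2: 0 + count([2, 2, 1, 5, 1], 2)
lst[0]=2 == 2: 1 + count([2, 1, 5, 1], 2)
lst[0]=2 == 2: 1 + count([1, 5, 1], 2)
lst[0]=1 != 2: 0 + count([5, 1], 2)
lst[0]=5 != 2: 0 + count([1], 2)
lst[0]=1 != 2: 0 + count([], 2)
= 3


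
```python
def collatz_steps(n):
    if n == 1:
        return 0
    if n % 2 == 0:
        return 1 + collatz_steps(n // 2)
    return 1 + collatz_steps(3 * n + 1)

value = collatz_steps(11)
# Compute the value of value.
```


collatz_steps(11)
11 is odd -> 3*11+1 = 34 -> collatz_steps(34)
34 is even -> collatz_steps(17)
17 is odd -> 3*17+1 = 52 -> collatz_steps(52)
52 is even -> collatz_steps(26)
26 is even -> collatz_steps(13)
13 is odd -> 3*13+1 = 40 -> collatz_steps(40)
40 is even -> collatz_steps(20)
20 is even -> collatz_steps(10)
10 is even -> collatz_steps(5)
5 is odd -> 3*5+1 = 16 -> collatz_steps(16)
16 is even -> collatz_steps(8)
8 is even -> collatz_steps(4)
4 is even -> collatz_steps(2)
2 is even -> collatz_steps(1)
Reached 1 after 14 steps
= 14


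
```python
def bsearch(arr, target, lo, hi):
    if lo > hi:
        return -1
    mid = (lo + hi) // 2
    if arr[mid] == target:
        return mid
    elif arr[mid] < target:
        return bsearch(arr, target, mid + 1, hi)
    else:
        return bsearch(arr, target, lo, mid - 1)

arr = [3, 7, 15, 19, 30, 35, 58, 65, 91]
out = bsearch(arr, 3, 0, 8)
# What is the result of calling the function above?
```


bsearch(arr, 3, 0, 8)
lo=0, hi=8, mid=4, arr[mid]=30
30 > 3, search left half
lo=0, hi=3, mid=1, arr[mid]=7
7 > 3, search left half
lo=0, hi=0, mid=0, arr[mid]=3
arr[0] == 3, found at index 0
= 0


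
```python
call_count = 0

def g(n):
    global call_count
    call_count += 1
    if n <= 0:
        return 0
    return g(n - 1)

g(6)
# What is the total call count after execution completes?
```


g(6) calls g(5) calls ... calls g(0)
Total calls: 6 + 1 (for base case) = 7


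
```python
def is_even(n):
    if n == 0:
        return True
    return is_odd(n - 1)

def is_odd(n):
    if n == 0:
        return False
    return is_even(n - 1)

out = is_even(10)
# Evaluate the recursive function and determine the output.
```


is_even(10)
= is_odd(9)
= is_even(8)
= is_odd(7)
= is_even(6)
= is_odd(5)
= is_even(4)
= is_odd(3)
= is_even(2)
= is_odd(1)
= is_even(0)
n == 0: return True
= True


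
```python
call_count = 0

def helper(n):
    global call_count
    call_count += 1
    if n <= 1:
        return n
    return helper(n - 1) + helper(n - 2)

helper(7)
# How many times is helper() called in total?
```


helper(7) calls helper(6) and helper(5); each non-base call branches into two more.
Let C(k) = total number of calls made by helper(k), including the call to helper(k) itself.
Base cases: C(0) = 1, C(1) = 1
Recurrence: C(k) = 1 + C(k-1) + C(k-2)
  C(2) = 1 + C(1) + C(0) = 1 + 1 + 1 = 3
  C(3) = 1 + C(2) + C(1) = 1 + 3 + 1 = 5
  C(4) = 1 + C(3) + C(2) = 1 + 5 + 3 = 9
  C(5) = 1 + C(4) + C(3) = 1 + 9 + 5 = 15
  C(6) = 1 + C(5) + C(4) = 1 + 15 + 9 = 25
  C(7) = 1 + C(6) + C(5) = 1 + 25 + 15 = 41
Total calls = C(7) = 41
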